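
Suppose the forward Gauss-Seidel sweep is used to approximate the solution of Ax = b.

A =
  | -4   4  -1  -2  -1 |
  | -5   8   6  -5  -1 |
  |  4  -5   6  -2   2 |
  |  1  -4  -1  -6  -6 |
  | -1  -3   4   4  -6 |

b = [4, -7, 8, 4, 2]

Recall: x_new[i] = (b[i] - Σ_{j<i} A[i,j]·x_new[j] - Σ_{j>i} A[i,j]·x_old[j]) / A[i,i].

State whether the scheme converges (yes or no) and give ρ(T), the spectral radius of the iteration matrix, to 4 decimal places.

Write A = D+L+U with D = diag(-4, 8, 6, -6, -6).
Gauss-Seidel: T = -(D+L)⁻¹U, row 0 first, T[0,3] = -(-2)/(-4) = -0.5000; later rows by forward substitution.
  T[0,:] = [+0.0000  +1.0000  -0.2500  -0.5000  -0.2500]
  T[1,:] = [+0.0000  +0.6250  -0.9062  +0.3125  -0.0312]
  T[2,:] = [+0.0000  -0.1458  -0.5885  +0.9271  -0.1927]
  T[3,:] = [+0.0000  -0.2257  +0.6606  -0.4462  -0.9887]
  T[4,:] = [+0.0000  -0.7269  +0.5428  +0.2477  -0.7303]
|roots of det(T-λI)|: 1.2351, 0.5662, 0.5536, 0.1076, 0.0000.
ρ = 1.2351; 1.2351 > 1, so it fails to converge.

no, ρ = 1.2351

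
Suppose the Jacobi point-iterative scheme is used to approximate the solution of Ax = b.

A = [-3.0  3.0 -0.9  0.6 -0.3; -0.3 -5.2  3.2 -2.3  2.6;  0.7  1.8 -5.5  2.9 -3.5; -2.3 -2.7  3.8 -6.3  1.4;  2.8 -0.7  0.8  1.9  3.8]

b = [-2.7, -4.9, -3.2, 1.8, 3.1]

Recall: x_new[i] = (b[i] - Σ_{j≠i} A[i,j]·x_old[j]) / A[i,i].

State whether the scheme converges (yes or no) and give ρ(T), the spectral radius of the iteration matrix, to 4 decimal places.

no, ρ = 1.1643

Diagonal D = diag(-3, -5.2, -5.5, -6.3, 3.8); L, U strict lower/upper.
T_J = -D⁻¹(L+U): T[1,4] = -(2.6)/(-5.2) = +0.5000; T[1,1] = 0.
  T[0,:] = [+0.0000 +1.0000 -0.3000 +0.2000 -0.1000]
  T[1,:] = [-0.0577 +0.0000 +0.6154 -0.4423 +0.5000]
  T[2,:] = [+0.1273 +0.3273 +0.0000 +0.5273 -0.6364]
  T[3,:] = [-0.3651 -0.4286 +0.6032 +0.0000 +0.2222]
  T[4,:] = [-0.7368 +0.1842 -0.2105 -0.5000 +0.0000]
|roots of det(T-λI)|: 1.1643, 0.7412, 0.6023, 0.6023, 0.5187.
ρ(T) = max|λ| = 1.1643; 1.1643 > 1: divergent.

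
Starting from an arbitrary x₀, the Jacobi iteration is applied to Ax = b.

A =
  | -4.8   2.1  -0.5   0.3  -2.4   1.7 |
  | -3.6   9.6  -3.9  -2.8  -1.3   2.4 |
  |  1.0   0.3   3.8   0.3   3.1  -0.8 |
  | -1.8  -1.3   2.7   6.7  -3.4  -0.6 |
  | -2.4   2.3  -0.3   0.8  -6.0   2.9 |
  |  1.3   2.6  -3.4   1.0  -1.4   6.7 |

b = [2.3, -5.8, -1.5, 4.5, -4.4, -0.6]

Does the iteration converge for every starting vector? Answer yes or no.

Write A = D+L+U with D = diag(-4.8, 9.6, 3.8, 6.7, -6, 6.7).
T_J = -D⁻¹(L+U): T[2,1] = -(0.3)/(3.8) = -0.0789; T[2,2] = 0.
  T[0,:] = [+0.0000 +0.4375 -0.1042 +0.0625 -0.5000 +0.3542]
  T[1,:] = [+0.3750 +0.0000 +0.4062 +0.2917 +0.1354 -0.2500]
  T[2,:] = [-0.2632 -0.0789 +0.0000 -0.0789 -0.8158 +0.2105]
  T[3,:] = [+0.2687 +0.1940 -0.4030 +0.0000 +0.5075 +0.0896]
  T[4,:] = [-0.4000 +0.3833 -0.0500 +0.1333 +0.0000 +0.4833]
  T[5,:] = [-0.1940 -0.3881 +0.5075 -0.1493 +0.2090 +0.0000]
|λ(T)| sorted: 1.1910, 0.5246, 0.5089, 0.5089, 0.2377, 0.2377.
ρ(T) = max|λ| = 1.1910; 1.1910 > 1 ⇒ diverges.

no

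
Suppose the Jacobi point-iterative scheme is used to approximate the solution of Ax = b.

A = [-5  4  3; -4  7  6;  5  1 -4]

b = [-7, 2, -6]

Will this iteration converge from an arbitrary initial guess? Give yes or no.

no

A = D + L + U where D = diag(-5, 7, -4).
Jacobi T = -D⁻¹(L+U): T[0,2] = -(3)/(-5) = +0.6000; T[0,0] = 0.
  T[0,:] = [+0.0000, +0.8000, +0.6000]
  T[1,:] = [+0.5714, +0.0000, -0.8571]
  T[2,:] = [+1.2500, +0.2500, +0.0000]
|roots of det(T-λI)|: 1.2658, 0.7807, 0.7807.
ρ = 1.2658; 1.2658 > 1 ⇒ diverges.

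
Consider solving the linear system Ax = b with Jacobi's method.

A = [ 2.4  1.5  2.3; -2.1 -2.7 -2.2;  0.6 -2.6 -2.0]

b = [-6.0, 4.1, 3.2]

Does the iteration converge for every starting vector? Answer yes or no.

Write A = D+L+U with D = diag(2.4, -2.7, -2).
Jacobi T = -D⁻¹(L+U): T[1,2] = -(-2.2)/(-2.7) = -0.8148; T[1,1] = 0.
  T[0,:] = [+0.0000  -0.6250  -0.9583]
  T[1,:] = [-0.7778  +0.0000  -0.8148]
  T[2,:] = [+0.3000  -1.3000  +0.0000]
|roots of det(T-λI)|: 1.3627, 0.7739, 0.7739.
ρ = 1.3627; 1.3627 > 1, so it fails to converge.

no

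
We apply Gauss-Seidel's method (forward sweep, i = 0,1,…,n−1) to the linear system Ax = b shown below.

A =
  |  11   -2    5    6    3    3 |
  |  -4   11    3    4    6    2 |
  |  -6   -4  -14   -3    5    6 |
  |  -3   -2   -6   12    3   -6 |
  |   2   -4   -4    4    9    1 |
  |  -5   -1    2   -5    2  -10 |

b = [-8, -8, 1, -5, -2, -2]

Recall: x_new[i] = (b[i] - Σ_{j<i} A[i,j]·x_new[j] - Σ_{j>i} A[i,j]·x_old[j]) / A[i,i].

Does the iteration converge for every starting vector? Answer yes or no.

yes

Split A = D + L + U, D = diag(11, 11, -14, 12, 9, -10).
Gauss-Seidel: T = -(D+L)⁻¹U, row 0 first, T[0,4] = -(3)/(11) = -0.2727; later rows by forward substitution.
  T[0,:] = [+0.0000  +0.1818  -0.4545  -0.5455  -0.2727  -0.2727]
  T[1,:] = [+0.0000  +0.0661  -0.4380  -0.5620  -0.6446  -0.2810]
  T[2,:] = [+0.0000  -0.0968  +0.3200  +0.1800  +0.6582  +0.6257]
  T[3,:] = [+0.0000  +0.0081  -0.0267  -0.1400  -0.0965  +0.6979]
  T[4,:] = [+0.0000  -0.0576  +0.0604  +0.0137  +0.1095  -0.2074]
  T[5,:] = [+0.0000  -0.1324  +0.3605  +0.4377  +0.4026  -0.1008]
|roots of det(T-λI)|: 0.9007, 0.6805, 0.1943, 0.1515, 0.0082, 0.0000.
ρ(T) = max|λ| = 0.9007; 0.9007 < 1, so it converges for any x₀.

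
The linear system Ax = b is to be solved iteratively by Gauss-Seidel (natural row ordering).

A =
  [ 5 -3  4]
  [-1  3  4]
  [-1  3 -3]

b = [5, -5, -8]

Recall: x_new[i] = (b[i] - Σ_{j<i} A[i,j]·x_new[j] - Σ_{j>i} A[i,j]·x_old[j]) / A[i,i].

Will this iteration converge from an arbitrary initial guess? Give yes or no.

A = D + L + U where D = diag(5, 3, -3).
Gauss-Seidel: T = -(D+L)⁻¹U, row 0 first, T[0,2] = -(4)/(5) = -0.8000; later rows by forward substitution.
  T[0,:] = [+0.0000, +0.6000, -0.8000]
  T[1,:] = [+0.0000, +0.2000, -1.6000]
  T[2,:] = [+0.0000, +0.0000, -1.3333]
moduli |λ_i(T)| = 1.3333, 0.2000, 0.0000.
spectral radius ρ = 1.3333; 1.3333 > 1 ⇒ diverges.

no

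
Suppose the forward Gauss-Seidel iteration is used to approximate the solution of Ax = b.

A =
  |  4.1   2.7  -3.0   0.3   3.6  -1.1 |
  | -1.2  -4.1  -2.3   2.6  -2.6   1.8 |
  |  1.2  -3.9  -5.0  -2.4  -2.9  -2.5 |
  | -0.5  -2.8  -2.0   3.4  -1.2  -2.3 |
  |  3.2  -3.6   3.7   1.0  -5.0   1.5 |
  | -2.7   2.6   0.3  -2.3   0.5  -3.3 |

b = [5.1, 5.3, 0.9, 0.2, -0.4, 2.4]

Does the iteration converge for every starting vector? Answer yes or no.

no

Let D = diag(4.1, -4.1, -5, 3.4, -5, -3.3); L, U the strict triangles.
T_GS = -(D+L)⁻¹U: row 0 first, T[0,4] = -(3.6)/(4.1) = -0.8780; later rows by forward substitution.
  T[0,:] = [+0.0000 -0.6585 +0.7317 -0.0732 -0.8780 +0.2683]
  T[1,:] = [+0.0000 +0.1927 -0.7751 +0.6556 -0.3772 +0.3605]
  T[2,:] = [+0.0000 -0.3084 +0.7802 -1.0089 -0.4965 -0.7168]
  T[3,:] = [+0.0000 -0.1195 -0.0718 -0.0644 -0.3789 +0.5912]
  T[4,:] = [+0.0000 -0.8123 +1.5894 -1.2783 -0.7336 -0.2001]
  T[5,:] = [+0.0000 +0.6228 -0.8476 +0.3358 +0.5290 -0.4430]
moduli |λ_i(T)| = 1.4463, 1.2262, 0.3762, 0.1517, 0.1517, 0.0000.
ρ = 1.4463; 1.4463 > 1, so it fails to converge.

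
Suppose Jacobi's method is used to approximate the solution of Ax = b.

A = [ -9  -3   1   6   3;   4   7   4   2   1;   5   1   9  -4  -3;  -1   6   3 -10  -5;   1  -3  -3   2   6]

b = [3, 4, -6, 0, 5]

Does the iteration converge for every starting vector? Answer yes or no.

Let D = diag(-9, 7, 9, -10, 6); L, U the strict triangles.
T_J = -D⁻¹(L+U): T[3,4] = -(-5)/(-10) = -0.5000; T[3,3] = 0.
  T[0,:] = [+0.0000  -0.3333  +0.1111  +0.6667  +0.3333]
  T[1,:] = [-0.5714  +0.0000  -0.5714  -0.2857  -0.1429]
  T[2,:] = [-0.5556  -0.1111  +0.0000  +0.4444  +0.3333]
  T[3,:] = [-0.1000  +0.6000  +0.3000  +0.0000  -0.5000]
  T[4,:] = [-0.1667  +0.5000  +0.5000  -0.3333  +0.0000]
eigenvalue magnitudes: 1.1532, 0.8491, 0.8491, 0.4758, 0.0104.
ρ(T) = max|λ| = 1.1532; 1.1532 > 1, so it fails to converge.

no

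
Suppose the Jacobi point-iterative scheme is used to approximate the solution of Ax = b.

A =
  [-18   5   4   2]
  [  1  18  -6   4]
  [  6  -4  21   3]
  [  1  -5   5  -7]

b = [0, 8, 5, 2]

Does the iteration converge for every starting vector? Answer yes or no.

yes

Write A = D+L+U with D = diag(-18, 18, 21, -7).
Jacobi: T = -D⁻¹(L+U), T[1,2] = -(-6)/(18) = +0.3333; T[1,1] = 0.
  T[0,:] = [+0.0000, +0.2778, +0.2222, +0.1111]
  T[1,:] = [-0.0556, +0.0000, +0.3333, -0.2222]
  T[2,:] = [-0.2857, +0.1905, +0.0000, -0.1429]
  T[3,:] = [+0.1429, -0.7143, +0.7143, +0.0000]
|eigenvalues of T|: 0.5061, 0.3730, 0.3730, 0.3170.
ρ(T) = max|λ| = 0.5061; 0.5061 < 1, so it converges for any x₀.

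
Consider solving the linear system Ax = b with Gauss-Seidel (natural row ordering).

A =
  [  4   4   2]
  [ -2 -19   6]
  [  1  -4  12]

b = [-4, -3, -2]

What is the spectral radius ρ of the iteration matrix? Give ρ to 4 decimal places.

Let D = diag(4, -19, 12); L, U the strict triangles.
T_GS = -(D+L)⁻¹U: row 0 first, T[0,2] = -(2)/(4) = -0.5000; later rows by forward substitution.
  T[0,:] = [+0.0000 -1.0000 -0.5000]
  T[1,:] = [+0.0000 +0.1053 +0.3684]
  T[2,:] = [+0.0000 +0.1184 +0.1645]
eigenvalue magnitudes: 0.3458, 0.0761, 0.0000.
spectral radius ρ = 0.3458; 0.3458 < 1, so it converges for any x₀.

0.3458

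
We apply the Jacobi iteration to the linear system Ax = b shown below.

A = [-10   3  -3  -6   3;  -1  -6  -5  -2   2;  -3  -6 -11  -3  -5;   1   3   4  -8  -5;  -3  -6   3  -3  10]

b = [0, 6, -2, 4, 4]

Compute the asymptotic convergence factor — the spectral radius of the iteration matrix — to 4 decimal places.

A = D + L + U where D = diag(-10, -6, -11, -8, 10).
T_J = -D⁻¹(L+U): T[1,4] = -(2)/(-6) = +0.3333; T[1,1] = 0.
  T[0,:] = [+0.0000  +0.3000  -0.3000  -0.6000  +0.3000]
  T[1,:] = [-0.1667  +0.0000  -0.8333  -0.3333  +0.3333]
  T[2,:] = [-0.2727  -0.5455  +0.0000  -0.2727  -0.4545]
  T[3,:] = [+0.1250  +0.3750  +0.5000  +0.0000  -0.6250]
  T[4,:] = [+0.3000  +0.6000  -0.3000  +0.3000  +0.0000]
|λ(T)| sorted: 1.1305, 0.8318, 0.8318, 0.3684, 0.0970.
ρ = 1.1305; 1.1305 > 1: divergent.

1.1305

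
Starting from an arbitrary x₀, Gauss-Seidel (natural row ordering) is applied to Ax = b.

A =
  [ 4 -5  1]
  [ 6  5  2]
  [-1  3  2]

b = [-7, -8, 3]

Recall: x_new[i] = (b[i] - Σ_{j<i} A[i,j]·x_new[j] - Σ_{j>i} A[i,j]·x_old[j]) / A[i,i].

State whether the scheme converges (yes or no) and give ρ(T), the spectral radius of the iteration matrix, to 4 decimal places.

Split A = D + L + U, D = diag(4, 5, 2).
GS T = -(D+L)⁻¹U: row 0 first, T[0,2] = -(1)/(4) = -0.2500; later rows by forward substitution.
  T[0,:] = [+0.0000, +1.2500, -0.2500]
  T[1,:] = [+0.0000, -1.5000, -0.1000]
  T[2,:] = [+0.0000, +2.8750, +0.0250]
|λ(T)| sorted: 1.2796, 0.1954, 0.0000.
spectral radius ρ = 1.2796; 1.2796 > 1 ⇒ diverges.

no, ρ = 1.2796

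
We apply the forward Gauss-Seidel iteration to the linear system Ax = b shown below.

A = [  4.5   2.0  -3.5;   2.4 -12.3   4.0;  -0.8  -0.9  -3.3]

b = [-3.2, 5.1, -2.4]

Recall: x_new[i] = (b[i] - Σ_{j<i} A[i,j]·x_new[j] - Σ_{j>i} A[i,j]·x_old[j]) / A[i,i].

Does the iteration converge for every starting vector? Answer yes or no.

yes

Let D = diag(4.5, -12.3, -3.3); L, U the strict triangles.
GS T = -(D+L)⁻¹U: row 0 first, T[0,2] = -(-3.5)/(4.5) = +0.7778; later rows by forward substitution.
  T[0,:] = [+0.0000 -0.4444 +0.7778]
  T[1,:] = [+0.0000 -0.0867 +0.4770]
  T[2,:] = [+0.0000 +0.1314 -0.3186]
|roots of det(T-λI)|: 0.4786, 0.0732, 0.0000.
ρ = 0.4786; 0.4786 < 1, so it converges for any x₀.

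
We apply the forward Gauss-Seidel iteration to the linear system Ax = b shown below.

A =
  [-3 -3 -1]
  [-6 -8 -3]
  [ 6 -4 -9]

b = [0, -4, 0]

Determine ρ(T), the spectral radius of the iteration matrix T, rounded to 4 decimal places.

0.8705

Diagonal D = diag(-3, -8, -9); L, U strict lower/upper.
Gauss-Seidel: T = -(D+L)⁻¹U, row 0 first, T[0,1] = -(-3)/(-3) = -1.0000; later rows by forward substitution.
  T[0,:] = [+0.0000  -1.0000  -0.3333]
  T[1,:] = [+0.0000  +0.7500  -0.1250]
  T[2,:] = [+0.0000  -1.0000  -0.1667]
|λ(T)| sorted: 0.8705, 0.2872, 0.0000.
spectral radius ρ = 0.8705; 0.8705 < 1 ⇒ converges.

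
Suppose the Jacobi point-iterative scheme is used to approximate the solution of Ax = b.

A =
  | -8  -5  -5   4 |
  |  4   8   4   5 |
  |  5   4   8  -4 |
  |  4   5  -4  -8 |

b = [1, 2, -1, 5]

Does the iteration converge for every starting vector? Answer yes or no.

no

Let D = diag(-8, 8, 8, -8); L, U the strict triangles.
T_J = -D⁻¹(L+U): T[2,3] = -(-4)/(8) = +0.5000; T[2,2] = 0.
  T[0,:] = [+0.0000  -0.6250  -0.6250  +0.5000]
  T[1,:] = [-0.5000  +0.0000  -0.5000  -0.6250]
  T[2,:] = [-0.6250  -0.5000  +0.0000  +0.5000]
  T[3,:] = [+0.5000  +0.6250  -0.5000  +0.0000]
|λ(T)| sorted: 1.1768, 0.7013, 0.6993, 0.6993.
ρ(T) = max|λ| = 1.1768; 1.1768 > 1 ⇒ diverges.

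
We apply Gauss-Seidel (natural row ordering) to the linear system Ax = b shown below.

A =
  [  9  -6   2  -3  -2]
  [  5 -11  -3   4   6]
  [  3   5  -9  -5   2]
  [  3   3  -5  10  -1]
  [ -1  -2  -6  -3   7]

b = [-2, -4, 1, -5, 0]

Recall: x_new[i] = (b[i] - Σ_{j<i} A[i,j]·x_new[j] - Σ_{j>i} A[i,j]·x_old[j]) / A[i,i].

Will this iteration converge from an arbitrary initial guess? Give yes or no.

yes

A = D + L + U where D = diag(9, -11, -9, 10, 7).
T_GS = -(D+L)⁻¹U: row 0 first, T[0,2] = -(2)/(9) = -0.2222; later rows by forward substitution.
  T[0,:] = [+0.0000  +0.6667  -0.2222  +0.3333  +0.2222]
  T[1,:] = [+0.0000  +0.3030  -0.3737  +0.5152  +0.6465]
  T[2,:] = [+0.0000  +0.3906  -0.2817  -0.1582  +0.6554]
  T[3,:] = [+0.0000  -0.0956  +0.0379  -0.3337  +0.1671]
  T[4,:] = [+0.0000  +0.4756  -0.3637  -0.0838  +0.8499]
moduli |λ_i(T)| = 0.8904, 0.3112, 0.3112, 0.0167, 0.0000.
ρ = 0.8904; 0.8904 < 1 ⇒ converges.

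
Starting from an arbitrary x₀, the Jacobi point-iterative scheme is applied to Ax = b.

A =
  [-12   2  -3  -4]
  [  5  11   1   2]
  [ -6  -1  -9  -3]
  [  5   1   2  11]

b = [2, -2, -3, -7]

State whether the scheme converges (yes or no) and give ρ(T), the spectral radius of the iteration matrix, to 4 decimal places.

A = D + L + U where D = diag(-12, 11, -9, 11).
Jacobi T = -D⁻¹(L+U): T[1,2] = -(1)/(11) = -0.0909; T[1,1] = 0.
  T[0,:] = [+0.0000 +0.1667 -0.2500 -0.3333]
  T[1,:] = [-0.4545 +0.0000 -0.0909 -0.1818]
  T[2,:] = [-0.6667 -0.1111 +0.0000 -0.3333]
  T[3,:] = [-0.4545 -0.0909 -0.1818 +0.0000]
|eigenvalues of T|: 0.6840, 0.3428, 0.2594, 0.0818.
ρ = 0.6840; 0.6840 < 1 ⇒ converges.

yes, ρ = 0.6840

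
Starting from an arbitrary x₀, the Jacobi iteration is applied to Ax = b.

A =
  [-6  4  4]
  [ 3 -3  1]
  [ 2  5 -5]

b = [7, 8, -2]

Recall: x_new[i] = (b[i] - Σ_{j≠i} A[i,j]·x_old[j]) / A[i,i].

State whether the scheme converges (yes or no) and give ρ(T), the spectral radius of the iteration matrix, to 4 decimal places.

no, ρ = 1.3512

Diagonal D = diag(-6, -3, -5); L, U strict lower/upper.
T_J = -D⁻¹(L+U): T[0,1] = -(4)/(-6) = +0.6667; T[0,0] = 0.
  T[0,:] = [+0.0000, +0.6667, +0.6667]
  T[1,:] = [+1.0000, +0.0000, +0.3333]
  T[2,:] = [+0.4000, +1.0000, +0.0000]
eigenvalue magnitudes: 1.3512, 0.7478, 0.7478.
spectral radius ρ = 1.3512; 1.3512 > 1, so it fails to converge.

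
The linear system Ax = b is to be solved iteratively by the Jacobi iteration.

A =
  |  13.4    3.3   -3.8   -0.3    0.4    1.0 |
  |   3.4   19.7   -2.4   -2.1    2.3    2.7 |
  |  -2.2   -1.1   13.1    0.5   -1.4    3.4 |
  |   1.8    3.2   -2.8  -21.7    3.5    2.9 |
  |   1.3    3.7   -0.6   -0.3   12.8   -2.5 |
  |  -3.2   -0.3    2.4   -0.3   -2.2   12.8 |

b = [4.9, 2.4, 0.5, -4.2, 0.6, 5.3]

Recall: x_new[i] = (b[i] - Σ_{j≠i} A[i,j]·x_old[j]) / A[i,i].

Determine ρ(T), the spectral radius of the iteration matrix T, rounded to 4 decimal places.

Write A = D+L+U with D = diag(13.4, 19.7, 13.1, -21.7, 12.8, 12.8).
Jacobi T = -D⁻¹(L+U): T[5,2] = -(2.4)/(12.8) = -0.1875; T[5,5] = 0.
  T[0,:] = [+0.0000  -0.2463  +0.2836  +0.0224  -0.0299  -0.0746]
  T[1,:] = [-0.1726  +0.0000  +0.1218  +0.1066  -0.1168  -0.1371]
  T[2,:] = [+0.1679  +0.0840  +0.0000  -0.0382  +0.1069  -0.2595]
  T[3,:] = [+0.0829  +0.1475  -0.1290  +0.0000  +0.1613  +0.1336]
  T[4,:] = [-0.1016  -0.2891  +0.0469  +0.0234  +0.0000  +0.1953]
  T[5,:] = [+0.2500  +0.0234  -0.1875  +0.0234  +0.1719  +0.0000]
eigenvalue magnitudes: 0.5290, 0.2915, 0.2915, 0.1606, 0.0995, 0.0995.
ρ(T) = max|λ| = 0.5290; 0.5290 < 1, so it converges for any x₀.

0.5290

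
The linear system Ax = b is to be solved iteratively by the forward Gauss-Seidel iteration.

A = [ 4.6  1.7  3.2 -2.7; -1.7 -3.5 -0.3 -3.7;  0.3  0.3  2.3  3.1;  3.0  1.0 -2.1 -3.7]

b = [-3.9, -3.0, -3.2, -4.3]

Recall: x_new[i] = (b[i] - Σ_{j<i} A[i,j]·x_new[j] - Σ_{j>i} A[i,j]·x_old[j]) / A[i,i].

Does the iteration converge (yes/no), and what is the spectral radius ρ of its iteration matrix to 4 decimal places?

no, ρ = 1.5670

Write A = D+L+U with D = diag(4.6, -3.5, 2.3, -3.7).
Gauss-Seidel: T = -(D+L)⁻¹U, row 0 first, T[0,2] = -(3.2)/(4.6) = -0.6957; later rows by forward substitution.
  T[0,:] = [+0.0000  -0.3696  -0.6957  +0.5870]
  T[1,:] = [+0.0000  +0.1795  +0.2522  -1.3422]
  T[2,:] = [+0.0000  +0.0248  +0.0578  -1.2493]
  T[3,:] = [+0.0000  -0.2652  -0.5287  +0.8222]
|λ(T)| sorted: 1.5670, 0.5478, 0.0403, 0.0000.
ρ = 1.5670; 1.5670 > 1: divergent.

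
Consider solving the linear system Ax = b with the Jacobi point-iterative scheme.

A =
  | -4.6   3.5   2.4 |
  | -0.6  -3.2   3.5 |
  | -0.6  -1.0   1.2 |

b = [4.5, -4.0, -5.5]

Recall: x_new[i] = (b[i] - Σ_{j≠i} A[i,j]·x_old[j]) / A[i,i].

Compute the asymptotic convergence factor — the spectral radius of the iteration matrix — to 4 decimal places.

1.1493

Let D = diag(-4.6, -3.2, 1.2); L, U the strict triangles.
Jacobi: T = -D⁻¹(L+U), T[2,0] = -(-0.6)/(1.2) = +0.5000; T[2,2] = 0.
  T[0,:] = [+0.0000  +0.7609  +0.5217]
  T[1,:] = [-0.1875  +0.0000  +1.0938]
  T[2,:] = [+0.5000  +0.8333  +0.0000]
eigenvalue magnitudes: 1.1493, 0.7723, 0.3770.
spectral radius ρ = 1.1493; 1.1493 > 1 ⇒ diverges.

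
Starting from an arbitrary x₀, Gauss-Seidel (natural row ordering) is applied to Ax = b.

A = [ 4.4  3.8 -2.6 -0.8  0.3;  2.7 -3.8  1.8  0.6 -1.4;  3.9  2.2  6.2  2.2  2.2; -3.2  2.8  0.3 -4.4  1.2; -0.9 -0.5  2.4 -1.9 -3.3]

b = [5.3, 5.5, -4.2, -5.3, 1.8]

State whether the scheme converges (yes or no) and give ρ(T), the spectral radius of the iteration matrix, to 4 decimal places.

no, ρ = 1.3615

Let D = diag(4.4, -3.8, 6.2, -4.4, -3.3); L, U the strict triangles.
T_GS = -(D+L)⁻¹U: row 0 first, T[0,3] = -(-0.8)/(4.4) = +0.1818; later rows by forward substitution.
  T[0,:] = [+0.0000, -0.8636, +0.5909, +0.1818, -0.0682]
  T[1,:] = [+0.0000, -0.6136, +0.8935, +0.2871, -0.4169]
  T[2,:] = [+0.0000, +0.7610, -0.6888, -0.5711, -0.1640]
  T[3,:] = [+0.0000, +0.2895, +0.0919, +0.0115, +0.0459]
  T[4,:] = [+0.0000, +0.7153, -0.8504, -0.5150, -0.0639]
eigenvalue magnitudes: 1.3615, 0.2446, 0.1801, 0.1801, 0.0000.
ρ = 1.3615; 1.3615 > 1, so it fails to converge.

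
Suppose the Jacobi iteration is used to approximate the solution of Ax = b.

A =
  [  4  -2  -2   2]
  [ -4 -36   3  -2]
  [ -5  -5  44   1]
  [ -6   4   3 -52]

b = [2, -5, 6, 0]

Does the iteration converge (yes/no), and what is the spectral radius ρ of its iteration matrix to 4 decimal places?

Split A = D + L + U, D = diag(4, -36, 44, -52).
Jacobi T = -D⁻¹(L+U): T[1,2] = -(3)/(-36) = +0.0833; T[1,1] = 0.
  T[0,:] = [+0.0000  +0.5000  +0.5000  -0.5000]
  T[1,:] = [-0.1111  +0.0000  +0.0833  -0.0556]
  T[2,:] = [+0.1136  +0.1136  +0.0000  -0.0227]
  T[3,:] = [-0.1154  +0.0769  +0.0577  +0.0000]
moduli |λ_i(T)| = 0.2747, 0.2176, 0.0533, 0.0038.
ρ = 0.2747; 0.2747 < 1 ⇒ converges.

yes, ρ = 0.2747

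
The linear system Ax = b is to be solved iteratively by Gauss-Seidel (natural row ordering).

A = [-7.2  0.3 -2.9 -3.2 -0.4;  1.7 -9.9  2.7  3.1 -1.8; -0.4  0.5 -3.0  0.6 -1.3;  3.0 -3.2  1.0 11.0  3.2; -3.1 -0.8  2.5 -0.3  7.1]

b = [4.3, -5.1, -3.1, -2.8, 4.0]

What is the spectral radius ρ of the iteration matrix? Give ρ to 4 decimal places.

0.6278

Split A = D + L + U, D = diag(-7.2, -9.9, -3, 11, 7.1).
Gauss-Seidel: T = -(D+L)⁻¹U, row 0 first, T[0,4] = -(-0.4)/(-7.2) = -0.0556; later rows by forward substitution.
  T[0,:] = [+0.0000  +0.0417  -0.4028  -0.4444  -0.0556]
  T[1,:] = [+0.0000  +0.0072  +0.2036  +0.2368  -0.1914]
  T[2,:] = [+0.0000  -0.0044  +0.0876  +0.2987  -0.4578]
  T[3,:] = [+0.0000  -0.0089  +0.1611  +0.1629  -0.2898]
  T[4,:] = [+0.0000  +0.0202  -0.1770  -0.2657  +0.1031]
moduli |λ_i(T)| = 0.6278, 0.2012, 0.0908, 0.0252, 0.0000.
ρ = 0.6278; 0.6278 < 1, so it converges for any x₀.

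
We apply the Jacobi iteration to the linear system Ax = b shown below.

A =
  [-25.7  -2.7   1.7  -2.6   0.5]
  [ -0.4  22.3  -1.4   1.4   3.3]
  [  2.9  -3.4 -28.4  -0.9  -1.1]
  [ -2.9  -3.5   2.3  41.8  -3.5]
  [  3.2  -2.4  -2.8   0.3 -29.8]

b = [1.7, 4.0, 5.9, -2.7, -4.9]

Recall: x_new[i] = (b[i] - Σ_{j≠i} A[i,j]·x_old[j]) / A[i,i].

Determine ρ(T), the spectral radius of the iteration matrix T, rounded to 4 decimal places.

0.1575

Let D = diag(-25.7, 22.3, -28.4, 41.8, -29.8); L, U the strict triangles.
Jacobi T = -D⁻¹(L+U): T[0,4] = -(0.5)/(-25.7) = +0.0195; T[0,0] = 0.
  T[0,:] = [+0.0000  -0.1051  +0.0661  -0.1012  +0.0195]
  T[1,:] = [+0.0179  +0.0000  +0.0628  -0.0628  -0.1480]
  T[2,:] = [+0.1021  -0.1197  +0.0000  -0.0317  -0.0387]
  T[3,:] = [+0.0694  +0.0837  -0.0550  +0.0000  +0.0837]
  T[4,:] = [+0.1074  -0.0805  -0.0940  +0.0101  +0.0000]
|roots of det(T-λI)|: 0.1575, 0.1060, 0.1060, 0.0992, 0.0992.
ρ(T) = max|λ| = 0.1575; 0.1575 < 1: convergent.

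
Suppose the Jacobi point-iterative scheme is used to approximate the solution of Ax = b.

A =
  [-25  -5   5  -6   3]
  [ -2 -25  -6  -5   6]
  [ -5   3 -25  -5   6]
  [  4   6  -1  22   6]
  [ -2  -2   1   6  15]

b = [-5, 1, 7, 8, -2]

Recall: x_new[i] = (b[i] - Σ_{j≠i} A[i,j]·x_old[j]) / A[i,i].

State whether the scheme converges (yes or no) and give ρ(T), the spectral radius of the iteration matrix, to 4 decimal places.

yes, ρ = 0.5111

A = D + L + U where D = diag(-25, -25, -25, 22, 15).
Jacobi: T = -D⁻¹(L+U), T[4,1] = -(-2)/(15) = +0.1333; T[4,4] = 0.
  T[0,:] = [+0.0000 -0.2000 +0.2000 -0.2400 +0.1200]
  T[1,:] = [-0.0800 +0.0000 -0.2400 -0.2000 +0.2400]
  T[2,:] = [-0.2000 +0.1200 +0.0000 -0.2000 +0.2400]
  T[3,:] = [-0.1818 -0.2727 +0.0455 +0.0000 -0.2727]
  T[4,:] = [+0.1333 +0.1333 -0.0667 -0.4000 +0.0000]
eigenvalue magnitudes: 0.5111, 0.3455, 0.3455, 0.2930, 0.2930.
ρ = 0.5111; 0.5111 < 1: convergent.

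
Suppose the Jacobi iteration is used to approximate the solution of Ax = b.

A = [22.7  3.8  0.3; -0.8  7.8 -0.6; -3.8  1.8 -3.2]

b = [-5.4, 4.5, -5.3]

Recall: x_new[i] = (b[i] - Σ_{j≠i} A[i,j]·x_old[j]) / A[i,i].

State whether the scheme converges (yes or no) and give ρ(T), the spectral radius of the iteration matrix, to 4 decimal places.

yes, ρ = 0.3003

Split A = D + L + U, D = diag(22.7, 7.8, -3.2).
Jacobi T = -D⁻¹(L+U): T[2,1] = -(1.8)/(-3.2) = +0.5625; T[2,2] = 0.
  T[0,:] = [+0.0000 -0.1674 -0.0132]
  T[1,:] = [+0.1026 +0.0000 +0.0769]
  T[2,:] = [-1.1875 +0.5625 +0.0000]
eigenvalue magnitudes: 0.3003, 0.2200, 0.2200.
ρ = 0.3003; 0.3003 < 1, so it converges for any x₀.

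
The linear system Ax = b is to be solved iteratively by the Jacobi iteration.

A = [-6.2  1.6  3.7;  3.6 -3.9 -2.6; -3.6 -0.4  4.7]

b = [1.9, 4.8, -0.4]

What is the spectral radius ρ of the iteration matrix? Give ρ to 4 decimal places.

0.8587

Split A = D + L + U, D = diag(-6.2, -3.9, 4.7).
Jacobi: T = -D⁻¹(L+U), T[2,1] = -(-0.4)/(4.7) = +0.0851; T[2,2] = 0.
  T[0,:] = [+0.0000, +0.2581, +0.5968]
  T[1,:] = [+0.9231, +0.0000, -0.6667]
  T[2,:] = [+0.7660, +0.0851, +0.0000]
|eigenvalues of T|: 0.8587, 0.7218, 0.1370.
spectral radius ρ = 0.8587; 0.8587 < 1: convergent.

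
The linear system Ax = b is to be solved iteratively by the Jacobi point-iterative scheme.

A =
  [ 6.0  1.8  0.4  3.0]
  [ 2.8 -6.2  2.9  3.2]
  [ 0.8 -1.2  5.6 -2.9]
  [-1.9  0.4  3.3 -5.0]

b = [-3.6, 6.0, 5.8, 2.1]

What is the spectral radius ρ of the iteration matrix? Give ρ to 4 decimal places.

Split A = D + L + U, D = diag(6, -6.2, 5.6, -5).
Jacobi T = -D⁻¹(L+U): T[2,0] = -(0.8)/(5.6) = -0.1429; T[2,2] = 0.
  T[0,:] = [+0.0000  -0.3000  -0.0667  -0.5000]
  T[1,:] = [+0.4516  +0.0000  +0.4677  +0.5161]
  T[2,:] = [-0.1429  +0.2143  +0.0000  +0.5179]
  T[3,:] = [-0.3800  +0.0800  +0.6600  +0.0000]
|roots of det(T-λI)|: 0.9085, 0.5557, 0.2863, 0.2863.
spectral radius ρ = 0.9085; 0.9085 < 1, so it converges for any x₀.

0.9085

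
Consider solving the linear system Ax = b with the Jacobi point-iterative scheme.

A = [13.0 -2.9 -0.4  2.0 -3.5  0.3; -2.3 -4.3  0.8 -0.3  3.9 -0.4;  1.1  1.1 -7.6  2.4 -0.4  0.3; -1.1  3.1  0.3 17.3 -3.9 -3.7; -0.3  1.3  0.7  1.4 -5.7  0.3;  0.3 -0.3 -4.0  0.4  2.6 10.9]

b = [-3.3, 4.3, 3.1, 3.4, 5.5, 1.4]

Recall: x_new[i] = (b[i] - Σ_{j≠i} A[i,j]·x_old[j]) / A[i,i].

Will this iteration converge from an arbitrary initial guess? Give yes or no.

Split A = D + L + U, D = diag(13, -4.3, -7.6, 17.3, -5.7, 10.9).
Jacobi T = -D⁻¹(L+U): T[4,2] = -(0.7)/(-5.7) = +0.1228; T[4,4] = 0.
  T[0,:] = [+0.0000 +0.2231 +0.0308 -0.1538 +0.2692 -0.0231]
  T[1,:] = [-0.5349 +0.0000 +0.1860 -0.0698 +0.9070 -0.0930]
  T[2,:] = [+0.1447 +0.1447 +0.0000 +0.3158 -0.0526 +0.0395]
  T[3,:] = [+0.0636 -0.1792 -0.0173 +0.0000 +0.2254 +0.2139]
  T[4,:] = [-0.0526 +0.2281 +0.1228 +0.2456 +0.0000 +0.0526]
  T[5,:] = [-0.0275 +0.0275 +0.3670 -0.0367 -0.2385 +0.0000]
|λ(T)| sorted: 0.5741, 0.4025, 0.3607, 0.3607, 0.2348, 0.2348.
spectral radius ρ = 0.5741; 0.5741 < 1 ⇒ converges.

yes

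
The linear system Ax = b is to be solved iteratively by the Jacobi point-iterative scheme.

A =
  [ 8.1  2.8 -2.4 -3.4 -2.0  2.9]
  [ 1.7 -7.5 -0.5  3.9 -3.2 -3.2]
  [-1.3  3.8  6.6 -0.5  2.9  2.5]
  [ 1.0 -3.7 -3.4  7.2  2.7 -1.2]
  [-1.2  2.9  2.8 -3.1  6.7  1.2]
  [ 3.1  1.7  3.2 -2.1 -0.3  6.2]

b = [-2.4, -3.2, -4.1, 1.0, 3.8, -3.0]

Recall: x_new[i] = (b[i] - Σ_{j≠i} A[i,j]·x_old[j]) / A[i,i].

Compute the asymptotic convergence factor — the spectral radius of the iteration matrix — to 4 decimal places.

Diagonal D = diag(8.1, -7.5, 6.6, 7.2, 6.7, 6.2); L, U strict lower/upper.
Jacobi T = -D⁻¹(L+U): T[2,1] = -(3.8)/(6.6) = -0.5758; T[2,2] = 0.
  T[0,:] = [+0.0000  -0.3457  +0.2963  +0.4198  +0.2469  -0.3580]
  T[1,:] = [+0.2267  +0.0000  -0.0667  +0.5200  -0.4267  -0.4267]
  T[2,:] = [+0.1970  -0.5758  +0.0000  +0.0758  -0.4394  -0.3788]
  T[3,:] = [-0.1389  +0.5139  +0.4722  +0.0000  -0.3750  +0.1667]
  T[4,:] = [+0.1791  -0.4328  -0.4179  +0.4627  +0.0000  -0.1791]
  T[5,:] = [-0.5000  -0.2742  -0.5161  +0.3387  +0.0484  +0.0000]
|eigenvalues of T|: 1.2197, 0.6932, 0.6932, 0.4306, 0.3974, 0.3974.
ρ = 1.2197; 1.2197 > 1: divergent.

1.2197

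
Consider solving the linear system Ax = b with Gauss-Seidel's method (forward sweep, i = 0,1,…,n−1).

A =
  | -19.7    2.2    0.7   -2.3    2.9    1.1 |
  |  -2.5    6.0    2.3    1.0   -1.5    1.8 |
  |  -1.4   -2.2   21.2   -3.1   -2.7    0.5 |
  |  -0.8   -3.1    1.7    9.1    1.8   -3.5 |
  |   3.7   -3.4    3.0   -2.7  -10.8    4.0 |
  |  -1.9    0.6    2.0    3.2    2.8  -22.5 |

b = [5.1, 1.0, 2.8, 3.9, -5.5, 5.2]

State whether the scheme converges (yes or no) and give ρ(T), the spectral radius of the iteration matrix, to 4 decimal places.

Split A = D + L + U, D = diag(-19.7, 6, 21.2, 9.1, -10.8, -22.5).
T_GS = -(D+L)⁻¹U: row 0 first, T[0,1] = -(2.2)/(-19.7) = +0.1117; later rows by forward substitution.
  T[0,:] = [+0.0000  +0.1117  +0.0355  -0.1168  +0.1472  +0.0558]
  T[1,:] = [+0.0000  +0.0465  -0.3685  -0.2153  +0.3113  -0.2767]
  T[2,:] = [+0.0000  +0.0122  -0.0359  +0.1162  +0.1694  -0.0486]
  T[3,:] = [+0.0000  +0.0234  -0.1157  -0.1053  -0.1104  +0.3043]
  T[4,:] = [+0.0000  +0.0212  +0.1471  +0.0864  +0.0271  +0.3870]
  T[5,:] = [+0.0000  -0.0011  -0.0142  +0.0102  -0.0014  +0.0750]
|λ(T)| sorted: 0.2014, 0.1206, 0.1206, 0.1149, 0.1149, 0.0000.
ρ = 0.2014; 0.2014 < 1, so it converges for any x₀.

yes, ρ = 0.2014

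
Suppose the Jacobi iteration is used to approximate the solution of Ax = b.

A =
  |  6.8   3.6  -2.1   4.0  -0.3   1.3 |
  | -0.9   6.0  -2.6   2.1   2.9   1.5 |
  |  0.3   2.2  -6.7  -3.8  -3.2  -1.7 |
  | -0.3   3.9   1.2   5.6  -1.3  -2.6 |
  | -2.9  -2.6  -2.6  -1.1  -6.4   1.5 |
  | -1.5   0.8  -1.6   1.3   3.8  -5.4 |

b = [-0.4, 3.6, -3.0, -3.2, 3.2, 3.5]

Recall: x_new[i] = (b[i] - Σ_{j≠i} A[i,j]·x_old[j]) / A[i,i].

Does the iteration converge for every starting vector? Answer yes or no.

no

Diagonal D = diag(6.8, 6, -6.7, 5.6, -6.4, -5.4); L, U strict lower/upper.
Jacobi: T = -D⁻¹(L+U), T[3,2] = -(1.2)/(5.6) = -0.2143; T[3,3] = 0.
  T[0,:] = [+0.0000 -0.5294 +0.3088 -0.5882 +0.0441 -0.1912]
  T[1,:] = [+0.1500 +0.0000 +0.4333 -0.3500 -0.4833 -0.2500]
  T[2,:] = [+0.0448 +0.3284 +0.0000 -0.5672 -0.4776 -0.2537]
  T[3,:] = [+0.0536 -0.6964 -0.2143 +0.0000 +0.2321 +0.4643]
  T[4,:] = [-0.4531 -0.4062 -0.4062 -0.1719 +0.0000 +0.2344]
  T[5,:] = [-0.2778 +0.1481 -0.2963 +0.2407 +0.7037 +0.0000]
|λ(T)| sorted: 1.3854, 0.7396, 0.4983, 0.4983, 0.4211, 0.0389.
ρ(T) = max|λ| = 1.3854; 1.3854 > 1: divergent.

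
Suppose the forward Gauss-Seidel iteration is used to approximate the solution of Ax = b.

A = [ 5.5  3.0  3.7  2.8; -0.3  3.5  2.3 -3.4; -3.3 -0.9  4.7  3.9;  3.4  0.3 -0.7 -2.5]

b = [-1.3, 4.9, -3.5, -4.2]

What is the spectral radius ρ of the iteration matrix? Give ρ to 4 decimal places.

Write A = D+L+U with D = diag(5.5, 3.5, 4.7, -2.5).
GS T = -(D+L)⁻¹U: row 0 first, T[0,3] = -(2.8)/(5.5) = -0.5091; later rows by forward substitution.
  T[0,:] = [+0.0000 -0.5455 -0.6727 -0.5091]
  T[1,:] = [+0.0000 -0.0468 -0.7148 +0.9278]
  T[2,:] = [+0.0000 -0.3919 -0.6092 -1.0096]
  T[3,:] = [+0.0000 -0.6377 -0.8301 -0.2983]
eigenvalue magnitudes: 1.3840, 0.5406, 0.5406, 0.0000.
spectral radius ρ = 1.3840; 1.3840 > 1: divergent.

1.3840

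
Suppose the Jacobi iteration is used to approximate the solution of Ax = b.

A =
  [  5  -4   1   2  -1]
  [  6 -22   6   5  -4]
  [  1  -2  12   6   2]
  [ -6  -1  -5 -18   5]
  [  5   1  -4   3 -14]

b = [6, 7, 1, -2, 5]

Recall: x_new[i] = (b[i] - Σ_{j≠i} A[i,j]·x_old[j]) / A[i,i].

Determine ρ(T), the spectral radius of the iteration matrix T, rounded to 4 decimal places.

Let D = diag(5, -22, 12, -18, -14); L, U the strict triangles.
Jacobi T = -D⁻¹(L+U): T[3,2] = -(-5)/(-18) = -0.2778; T[3,3] = 0.
  T[0,:] = [+0.0000, +0.8000, -0.2000, -0.4000, +0.2000]
  T[1,:] = [+0.2727, +0.0000, +0.2727, +0.2273, -0.1818]
  T[2,:] = [-0.0833, +0.1667, +0.0000, -0.5000, -0.1667]
  T[3,:] = [-0.3333, -0.0556, -0.2778, +0.0000, +0.2778]
  T[4,:] = [+0.3571, +0.0714, -0.2857, +0.2143, +0.0000]
|roots of det(T-λI)|: 0.9074, 0.6151, 0.4083, 0.1917, 0.0757.
ρ = 0.9074; 0.9074 < 1, so it converges for any x₀.

0.9074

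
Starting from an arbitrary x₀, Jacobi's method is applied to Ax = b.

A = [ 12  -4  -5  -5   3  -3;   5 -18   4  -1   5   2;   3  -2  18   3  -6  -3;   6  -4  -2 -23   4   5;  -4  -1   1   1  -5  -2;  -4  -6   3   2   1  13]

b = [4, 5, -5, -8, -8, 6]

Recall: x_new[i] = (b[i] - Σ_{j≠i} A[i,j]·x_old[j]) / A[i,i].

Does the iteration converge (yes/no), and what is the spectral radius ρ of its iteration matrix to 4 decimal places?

yes, ρ = 0.8312

Diagonal D = diag(12, -18, 18, -23, -5, 13); L, U strict lower/upper.
T_J = -D⁻¹(L+U): T[4,1] = -(-1)/(-5) = -0.2000; T[4,4] = 0.
  T[0,:] = [+0.0000, +0.3333, +0.4167, +0.4167, -0.2500, +0.2500]
  T[1,:] = [+0.2778, +0.0000, +0.2222, -0.0556, +0.2778, +0.1111]
  T[2,:] = [-0.1667, +0.1111, +0.0000, -0.1667, +0.3333, +0.1667]
  T[3,:] = [+0.2609, -0.1739, -0.0870, +0.0000, +0.1739, +0.2174]
  T[4,:] = [-0.8000, -0.2000, +0.2000, +0.2000, +0.0000, -0.4000]
  T[5,:] = [+0.3077, +0.4615, -0.2308, -0.1538, -0.0769, +0.0000]
|roots of det(T-λI)|: 0.8312, 0.6268, 0.6268, 0.3652, 0.3652, 0.1248.
spectral radius ρ = 0.8312; 0.8312 < 1: convergent.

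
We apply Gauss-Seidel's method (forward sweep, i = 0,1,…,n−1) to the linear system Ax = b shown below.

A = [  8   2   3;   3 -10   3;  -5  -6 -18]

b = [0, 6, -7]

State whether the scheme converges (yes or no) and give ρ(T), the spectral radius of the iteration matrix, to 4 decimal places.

yes, ρ = 0.1620

Diagonal D = diag(8, -10, -18); L, U strict lower/upper.
T_GS = -(D+L)⁻¹U: row 0 first, T[0,1] = -(2)/(8) = -0.2500; later rows by forward substitution.
  T[0,:] = [+0.0000  -0.2500  -0.3750]
  T[1,:] = [+0.0000  -0.0750  +0.1875]
  T[2,:] = [+0.0000  +0.0944  +0.0417]
|eigenvalues of T|: 0.1620, 0.1286, 0.0000.
ρ(T) = max|λ| = 0.1620; 0.1620 < 1 ⇒ converges.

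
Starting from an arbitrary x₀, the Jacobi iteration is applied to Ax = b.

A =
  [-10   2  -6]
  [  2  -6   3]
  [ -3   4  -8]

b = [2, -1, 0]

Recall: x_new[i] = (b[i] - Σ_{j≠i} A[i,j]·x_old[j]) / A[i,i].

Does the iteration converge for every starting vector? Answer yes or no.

Split A = D + L + U, D = diag(-10, -6, -8).
Jacobi: T = -D⁻¹(L+U), T[0,2] = -(-6)/(-10) = -0.6000; T[0,0] = 0.
  T[0,:] = [+0.0000 +0.2000 -0.6000]
  T[1,:] = [+0.3333 +0.0000 +0.5000]
  T[2,:] = [-0.3750 +0.5000 +0.0000]
moduli |λ_i(T)| = 0.8399, 0.5323, 0.3076.
ρ = 0.8399; 0.8399 < 1, so it converges for any x₀.

yes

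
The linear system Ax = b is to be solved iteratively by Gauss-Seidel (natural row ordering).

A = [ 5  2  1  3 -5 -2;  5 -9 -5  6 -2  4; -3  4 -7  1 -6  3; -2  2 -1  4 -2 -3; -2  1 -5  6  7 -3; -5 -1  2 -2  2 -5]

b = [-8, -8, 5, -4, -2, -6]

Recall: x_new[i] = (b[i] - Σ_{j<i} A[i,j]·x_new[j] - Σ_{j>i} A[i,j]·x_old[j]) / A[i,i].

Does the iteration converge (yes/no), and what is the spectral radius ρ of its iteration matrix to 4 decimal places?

Let D = diag(5, -9, -7, 4, 7, -5); L, U the strict triangles.
T_GS = -(D+L)⁻¹U: row 0 first, T[0,1] = -(2)/(5) = -0.4000; later rows by forward substitution.
  T[0,:] = [+0.0000  -0.4000  -0.2000  -0.6000  +1.0000  +0.4000]
  T[1,:] = [+0.0000  -0.2222  -0.6667  +0.3333  +0.3333  +0.6667]
  T[2,:] = [+0.0000  +0.0444  -0.2952  +0.5905  -1.0952  +0.6381]
  T[3,:] = [+0.0000  -0.0778  +0.1595  -0.3190  +0.5595  +0.7762]
  T[4,:] = [+0.0000  +0.0159  -0.3095  +0.4762  -1.0238  +0.2381]
  T[5,:] = [+0.0000  +0.4997  +0.0276  +1.0876  -2.1381  -0.4933]
eigenvalue magnitudes: 1.5926, 1.1557, 0.5414, 0.1839, 0.0371, 0.0000.
ρ(T) = max|λ| = 1.5926; 1.5926 > 1 ⇒ diverges.

no, ρ = 1.5926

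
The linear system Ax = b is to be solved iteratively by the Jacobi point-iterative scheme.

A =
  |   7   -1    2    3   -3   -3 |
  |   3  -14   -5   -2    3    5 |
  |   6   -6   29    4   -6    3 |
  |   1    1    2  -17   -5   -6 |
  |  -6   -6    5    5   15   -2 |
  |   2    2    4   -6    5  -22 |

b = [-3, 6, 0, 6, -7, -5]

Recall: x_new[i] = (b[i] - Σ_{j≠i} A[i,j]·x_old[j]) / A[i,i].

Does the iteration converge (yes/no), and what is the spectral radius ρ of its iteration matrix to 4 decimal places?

yes, ρ = 0.8887

Diagonal D = diag(7, -14, 29, -17, 15, -22); L, U strict lower/upper.
Jacobi T = -D⁻¹(L+U): T[0,3] = -(3)/(7) = -0.4286; T[0,0] = 0.
  T[0,:] = [+0.0000  +0.1429  -0.2857  -0.4286  +0.4286  +0.4286]
  T[1,:] = [+0.2143  +0.0000  -0.3571  -0.1429  +0.2143  +0.3571]
  T[2,:] = [-0.2069  +0.2069  +0.0000  -0.1379  +0.2069  -0.1034]
  T[3,:] = [+0.0588  +0.0588  +0.1176  +0.0000  -0.2941  -0.3529]
  T[4,:] = [+0.4000  +0.4000  -0.3333  -0.3333  +0.0000  +0.1333]
  T[5,:] = [+0.0909  +0.0909  +0.1818  -0.2727  +0.2273  +0.0000]
moduli |λ_i(T)| = 0.8887, 0.4593, 0.3149, 0.3149, 0.1579, 0.1579.
ρ = 0.8887; 0.8887 < 1 ⇒ converges.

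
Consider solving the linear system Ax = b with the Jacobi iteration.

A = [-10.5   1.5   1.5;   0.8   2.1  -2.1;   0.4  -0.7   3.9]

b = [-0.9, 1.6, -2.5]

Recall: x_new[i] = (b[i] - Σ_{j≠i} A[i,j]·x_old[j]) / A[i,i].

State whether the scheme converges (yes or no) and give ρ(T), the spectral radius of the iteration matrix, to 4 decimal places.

yes, ρ = 0.4119

Split A = D + L + U, D = diag(-10.5, 2.1, 3.9).
Jacobi: T = -D⁻¹(L+U), T[0,2] = -(1.5)/(-10.5) = +0.1429; T[0,0] = 0.
  T[0,:] = [+0.0000  +0.1429  +0.1429]
  T[1,:] = [-0.3810  +0.0000  +1.0000]
  T[2,:] = [-0.1026  +0.1795  +0.0000]
|eigenvalues of T|: 0.4119, 0.2435, 0.2435.
ρ = 0.4119; 0.4119 < 1 ⇒ converges.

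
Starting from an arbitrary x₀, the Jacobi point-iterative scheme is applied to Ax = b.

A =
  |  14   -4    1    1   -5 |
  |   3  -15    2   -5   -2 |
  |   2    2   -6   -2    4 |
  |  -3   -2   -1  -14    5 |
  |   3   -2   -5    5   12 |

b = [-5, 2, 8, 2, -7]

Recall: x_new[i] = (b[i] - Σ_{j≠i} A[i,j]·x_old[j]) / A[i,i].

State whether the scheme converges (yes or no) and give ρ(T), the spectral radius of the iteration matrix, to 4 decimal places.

yes, ρ = 0.5445

A = D + L + U where D = diag(14, -15, -6, -14, 12).
Jacobi: T = -D⁻¹(L+U), T[2,1] = -(2)/(-6) = +0.3333; T[2,2] = 0.
  T[0,:] = [+0.0000  +0.2857  -0.0714  -0.0714  +0.3571]
  T[1,:] = [+0.2000  +0.0000  +0.1333  -0.3333  -0.1333]
  T[2,:] = [+0.3333  +0.3333  +0.0000  -0.3333  +0.6667]
  T[3,:] = [-0.2143  -0.1429  -0.0714  +0.0000  +0.3571]
  T[4,:] = [-0.2500  +0.1667  +0.4167  -0.4167  +0.0000]
|λ(T)| sorted: 0.5445, 0.4323, 0.4323, 0.2630, 0.2521.
ρ(T) = max|λ| = 0.5445; 0.5445 < 1: convergent.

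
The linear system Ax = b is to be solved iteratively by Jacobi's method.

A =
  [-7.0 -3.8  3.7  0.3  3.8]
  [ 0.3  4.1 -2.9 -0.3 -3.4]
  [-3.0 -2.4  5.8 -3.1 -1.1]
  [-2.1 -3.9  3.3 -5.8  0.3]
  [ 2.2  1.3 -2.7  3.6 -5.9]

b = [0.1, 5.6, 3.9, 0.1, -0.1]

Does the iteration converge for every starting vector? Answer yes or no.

no

Split A = D + L + U, D = diag(-7, 4.1, 5.8, -5.8, -5.9).
Jacobi: T = -D⁻¹(L+U), T[1,4] = -(-3.4)/(4.1) = +0.8293; T[1,1] = 0.
  T[0,:] = [+0.0000, -0.5429, +0.5286, +0.0429, +0.5429]
  T[1,:] = [-0.0732, +0.0000, +0.7073, +0.0732, +0.8293]
  T[2,:] = [+0.5172, +0.4138, +0.0000, +0.5345, +0.1897]
  T[3,:] = [-0.3621, -0.6724, +0.5690, +0.0000, +0.0517]
  T[4,:] = [+0.3729, +0.2203, -0.4576, +0.6102, +0.0000]
|roots of det(T-λI)|: 1.5084, 0.7246, 0.7246, 0.2706, 0.2706.
ρ(T) = max|λ| = 1.5084; 1.5084 > 1: divergent.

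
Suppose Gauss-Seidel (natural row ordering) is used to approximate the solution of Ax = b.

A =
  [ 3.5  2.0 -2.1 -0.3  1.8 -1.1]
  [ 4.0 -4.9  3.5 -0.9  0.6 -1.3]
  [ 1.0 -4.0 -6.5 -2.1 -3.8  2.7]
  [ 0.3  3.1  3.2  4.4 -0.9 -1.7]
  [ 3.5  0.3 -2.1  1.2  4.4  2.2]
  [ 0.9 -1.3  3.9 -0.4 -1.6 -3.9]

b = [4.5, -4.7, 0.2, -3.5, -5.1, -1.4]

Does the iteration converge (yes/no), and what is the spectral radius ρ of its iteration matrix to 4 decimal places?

Split A = D + L + U, D = diag(3.5, -4.9, -6.5, 4.4, 4.4, -3.9).
GS T = -(D+L)⁻¹U: row 0 first, T[0,5] = -(-1.1)/(3.5) = +0.3143; later rows by forward substitution.
  T[0,:] = [+0.0000, -0.5714, +0.6000, +0.0857, -0.5143, +0.3143]
  T[1,:] = [+0.0000, -0.4665, +1.2041, -0.1137, -0.2974, -0.0087]
  T[2,:] = [+0.0000, +0.1991, -0.6487, -0.2399, -0.4807, +0.4691]
  T[3,:] = [+0.0000, +0.2228, -0.4175, +0.2488, +0.7988, +0.0299]
  T[4,:] = [+0.0000, +0.5206, -0.7551, -0.2428, -0.0179, -0.5337]
  T[5,:] = [+0.0000, -0.0137, -0.5590, -0.1082, -0.5749, +0.7604]
|eigenvalues of T|: 1.1629, 0.6067, 0.6067, 0.0853, 0.0853, 0.0000.
ρ = 1.1629; 1.1629 > 1, so it fails to converge.

no, ρ = 1.1629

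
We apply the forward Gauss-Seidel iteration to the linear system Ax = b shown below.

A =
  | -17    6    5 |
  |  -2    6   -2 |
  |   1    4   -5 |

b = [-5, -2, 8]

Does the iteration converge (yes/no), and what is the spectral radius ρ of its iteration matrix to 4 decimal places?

Split A = D + L + U, D = diag(-17, 6, -5).
GS T = -(D+L)⁻¹U: row 0 first, T[0,1] = -(6)/(-17) = +0.3529; later rows by forward substitution.
  T[0,:] = [+0.0000  +0.3529  +0.2941]
  T[1,:] = [+0.0000  +0.1176  +0.4314]
  T[2,:] = [+0.0000  +0.1647  +0.4039]
|roots of det(T-λI)|: 0.5633, 0.0418, 0.0000.
spectral radius ρ = 0.5633; 0.5633 < 1, so it converges for any x₀.

yes, ρ = 0.5633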